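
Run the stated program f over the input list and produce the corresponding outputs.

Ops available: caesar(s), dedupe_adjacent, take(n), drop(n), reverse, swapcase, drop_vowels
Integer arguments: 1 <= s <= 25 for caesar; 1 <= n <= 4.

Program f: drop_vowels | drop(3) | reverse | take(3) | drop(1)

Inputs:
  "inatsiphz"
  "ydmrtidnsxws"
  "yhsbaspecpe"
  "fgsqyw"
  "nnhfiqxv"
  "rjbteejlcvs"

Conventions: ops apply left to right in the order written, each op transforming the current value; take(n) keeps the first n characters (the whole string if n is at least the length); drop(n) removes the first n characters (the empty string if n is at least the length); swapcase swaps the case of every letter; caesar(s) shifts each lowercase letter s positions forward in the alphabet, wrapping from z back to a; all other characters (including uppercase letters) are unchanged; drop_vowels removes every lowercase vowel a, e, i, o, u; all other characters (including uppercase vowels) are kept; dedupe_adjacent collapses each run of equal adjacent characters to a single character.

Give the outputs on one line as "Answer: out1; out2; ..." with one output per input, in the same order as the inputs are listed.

"hp"; "wx"; "cp"; "yq"; "xq"; "vc"

Execution, op by op:
  "inatsiphz" -> "ntsphz" -> "phz" -> "zhp" -> "zhp" -> "hp"
  "ydmrtidnsxws" -> "ydmrtdnsxws" -> "rtdnsxws" -> "swxsndtr" -> "swx" -> "wx"
  "yhsbaspecpe" -> "yhsbspcp" -> "bspcp" -> "pcpsb" -> "pcp" -> "cp"
  "fgsqyw" -> "fgsqyw" -> "qyw" -> "wyq" -> "wyq" -> "yq"
  "nnhfiqxv" -> "nnhfqxv" -> "fqxv" -> "vxqf" -> "vxq" -> "xq"
  "rjbteejlcvs" -> "rjbtjlcvs" -> "tjlcvs" -> "svcljt" -> "svc" -> "vc"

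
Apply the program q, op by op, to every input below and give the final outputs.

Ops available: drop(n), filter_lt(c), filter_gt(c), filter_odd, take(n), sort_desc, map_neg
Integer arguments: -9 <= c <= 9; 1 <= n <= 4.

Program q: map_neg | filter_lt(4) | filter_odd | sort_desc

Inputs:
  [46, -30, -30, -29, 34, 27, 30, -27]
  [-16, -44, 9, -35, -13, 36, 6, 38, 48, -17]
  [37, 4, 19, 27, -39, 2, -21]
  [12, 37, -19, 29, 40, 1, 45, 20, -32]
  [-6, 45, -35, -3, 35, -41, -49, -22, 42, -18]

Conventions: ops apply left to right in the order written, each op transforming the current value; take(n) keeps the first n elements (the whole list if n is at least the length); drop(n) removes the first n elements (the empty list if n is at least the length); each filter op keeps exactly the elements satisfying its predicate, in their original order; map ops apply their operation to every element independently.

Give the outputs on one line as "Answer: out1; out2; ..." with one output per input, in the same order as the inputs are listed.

Execution, op by op:
  [46, -30, -30, -29, 34, 27, 30, -27] -> [-46, 30, 30, 29, -34, -27, -30, 27] -> [-46, -34, -27, -30] -> [-27] -> [-27]
  [-16, -44, 9, -35, -13, 36, 6, 38, 48, -17] -> [16, 44, -9, 35, 13, -36, -6, -38, -48, 17] -> [-9, -36, -6, -38, -48] -> [-9] -> [-9]
  [37, 4, 19, 27, -39, 2, -21] -> [-37, -4, -19, -27, 39, -2, 21] -> [-37, -4, -19, -27, -2] -> [-37, -19, -27] -> [-19, -27, -37]
  [12, 37, -19, 29, 40, 1, 45, 20, -32] -> [-12, -37, 19, -29, -40, -1, -45, -20, 32] -> [-12, -37, -29, -40, -1, -45, -20] -> [-37, -29, -1, -45] -> [-1, -29, -37, -45]
  [-6, 45, -35, -3, 35, -41, -49, -22, 42, -18] -> [6, -45, 35, 3, -35, 41, 49, 22, -42, 18] -> [-45, 3, -35, -42] -> [-45, 3, -35] -> [3, -35, -45]

[-27]; [-9]; [-19, -27, -37]; [-1, -29, -37, -45]; [3, -35, -45]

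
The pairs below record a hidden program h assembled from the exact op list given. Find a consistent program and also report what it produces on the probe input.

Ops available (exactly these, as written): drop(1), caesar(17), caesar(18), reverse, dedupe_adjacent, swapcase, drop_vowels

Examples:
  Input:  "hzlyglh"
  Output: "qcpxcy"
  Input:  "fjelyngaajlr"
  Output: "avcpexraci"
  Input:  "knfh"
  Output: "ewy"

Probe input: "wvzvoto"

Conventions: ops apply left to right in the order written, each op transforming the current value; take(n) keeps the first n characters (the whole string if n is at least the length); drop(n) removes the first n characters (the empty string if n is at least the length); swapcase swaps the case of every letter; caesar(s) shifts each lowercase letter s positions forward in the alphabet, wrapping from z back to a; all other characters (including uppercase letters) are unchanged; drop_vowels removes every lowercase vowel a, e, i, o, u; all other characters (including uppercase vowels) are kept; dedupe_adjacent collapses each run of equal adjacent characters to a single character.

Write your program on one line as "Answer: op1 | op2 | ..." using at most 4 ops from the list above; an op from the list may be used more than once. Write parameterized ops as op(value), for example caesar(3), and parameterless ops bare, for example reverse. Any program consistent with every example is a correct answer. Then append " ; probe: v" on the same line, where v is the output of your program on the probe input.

dedupe_adjacent | caesar(17) | drop(1) ; probe: "mqmfkf"

Check, running the answer program on each example:
  "hzlyglh" -> "hzlyglh" -> "yqcpxcy" -> "qcpxcy"
  "fjelyngaajlr" -> "fjelyngajlr" -> "wavcpexraci" -> "avcpexraci"
  "knfh" -> "knfh" -> "bewy" -> "ewy"
  probe: "wvzvoto" -> "wvzvoto" -> "nmqmfkf" -> "mqmfkf"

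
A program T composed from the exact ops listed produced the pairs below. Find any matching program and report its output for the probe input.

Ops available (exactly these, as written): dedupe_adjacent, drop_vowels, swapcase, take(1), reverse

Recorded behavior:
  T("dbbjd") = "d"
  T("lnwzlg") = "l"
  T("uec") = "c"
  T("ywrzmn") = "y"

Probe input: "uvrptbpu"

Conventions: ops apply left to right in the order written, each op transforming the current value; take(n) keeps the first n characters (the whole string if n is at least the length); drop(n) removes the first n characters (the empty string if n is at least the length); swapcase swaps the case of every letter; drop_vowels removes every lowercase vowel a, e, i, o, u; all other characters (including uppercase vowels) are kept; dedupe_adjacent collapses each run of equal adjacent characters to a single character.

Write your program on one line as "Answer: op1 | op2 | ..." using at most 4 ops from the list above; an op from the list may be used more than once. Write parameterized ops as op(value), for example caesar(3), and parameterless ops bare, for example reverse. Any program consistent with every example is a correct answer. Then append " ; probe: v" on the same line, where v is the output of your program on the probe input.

dedupe_adjacent | drop_vowels | take(1) ; probe: "v"

Check, running the answer program on each example:
  "dbbjd" -> "dbjd" -> "dbjd" -> "d"
  "lnwzlg" -> "lnwzlg" -> "lnwzlg" -> "l"
  "uec" -> "uec" -> "c" -> "c"
  "ywrzmn" -> "ywrzmn" -> "ywrzmn" -> "y"
  probe: "uvrptbpu" -> "uvrptbpu" -> "vrptbp" -> "v"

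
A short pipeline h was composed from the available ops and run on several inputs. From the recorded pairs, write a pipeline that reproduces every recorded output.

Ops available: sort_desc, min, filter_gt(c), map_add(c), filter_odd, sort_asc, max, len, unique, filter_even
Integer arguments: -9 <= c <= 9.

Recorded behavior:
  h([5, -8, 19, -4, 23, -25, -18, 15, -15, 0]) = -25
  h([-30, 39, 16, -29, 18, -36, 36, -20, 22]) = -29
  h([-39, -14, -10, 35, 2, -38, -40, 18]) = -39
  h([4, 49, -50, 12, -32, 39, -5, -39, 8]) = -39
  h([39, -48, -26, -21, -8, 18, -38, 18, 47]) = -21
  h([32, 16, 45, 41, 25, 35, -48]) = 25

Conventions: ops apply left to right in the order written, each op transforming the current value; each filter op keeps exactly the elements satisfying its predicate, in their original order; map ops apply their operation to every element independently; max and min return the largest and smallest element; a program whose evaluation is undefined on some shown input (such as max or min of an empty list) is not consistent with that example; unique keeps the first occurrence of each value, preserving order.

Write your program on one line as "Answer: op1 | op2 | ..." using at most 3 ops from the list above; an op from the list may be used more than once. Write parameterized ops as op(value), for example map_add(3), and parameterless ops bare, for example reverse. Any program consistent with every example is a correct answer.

filter_odd | min

Check, running the answer program on each example:
  [5, -8, 19, -4, 23, -25, -18, 15, -15, 0] -> [5, 19, 23, -25, 15, -15] -> -25
  [-30, 39, 16, -29, 18, -36, 36, -20, 22] -> [39, -29] -> -29
  [-39, -14, -10, 35, 2, -38, -40, 18] -> [-39, 35] -> -39
  [4, 49, -50, 12, -32, 39, -5, -39, 8] -> [49, 39, -5, -39] -> -39
  [39, -48, -26, -21, -8, 18, -38, 18, 47] -> [39, -21, 47] -> -21
  [32, 16, 45, 41, 25, 35, -48] -> [45, 41, 25, 35] -> 25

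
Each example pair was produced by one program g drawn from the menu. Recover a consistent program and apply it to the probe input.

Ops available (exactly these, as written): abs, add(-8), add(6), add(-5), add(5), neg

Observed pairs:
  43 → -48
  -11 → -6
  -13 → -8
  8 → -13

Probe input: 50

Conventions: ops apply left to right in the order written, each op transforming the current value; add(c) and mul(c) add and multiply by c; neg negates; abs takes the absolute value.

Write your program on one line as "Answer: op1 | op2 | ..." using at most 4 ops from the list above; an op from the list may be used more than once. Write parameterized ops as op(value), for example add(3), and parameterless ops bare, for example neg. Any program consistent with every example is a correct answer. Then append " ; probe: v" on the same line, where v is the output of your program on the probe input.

add(5) | abs | neg ; probe: -55

Check, running the answer program on each example:
  43 -> 48 -> 48 -> -48
  -11 -> -6 -> 6 -> -6
  -13 -> -8 -> 8 -> -8
  8 -> 13 -> 13 -> -13
  probe: 50 -> 55 -> 55 -> -55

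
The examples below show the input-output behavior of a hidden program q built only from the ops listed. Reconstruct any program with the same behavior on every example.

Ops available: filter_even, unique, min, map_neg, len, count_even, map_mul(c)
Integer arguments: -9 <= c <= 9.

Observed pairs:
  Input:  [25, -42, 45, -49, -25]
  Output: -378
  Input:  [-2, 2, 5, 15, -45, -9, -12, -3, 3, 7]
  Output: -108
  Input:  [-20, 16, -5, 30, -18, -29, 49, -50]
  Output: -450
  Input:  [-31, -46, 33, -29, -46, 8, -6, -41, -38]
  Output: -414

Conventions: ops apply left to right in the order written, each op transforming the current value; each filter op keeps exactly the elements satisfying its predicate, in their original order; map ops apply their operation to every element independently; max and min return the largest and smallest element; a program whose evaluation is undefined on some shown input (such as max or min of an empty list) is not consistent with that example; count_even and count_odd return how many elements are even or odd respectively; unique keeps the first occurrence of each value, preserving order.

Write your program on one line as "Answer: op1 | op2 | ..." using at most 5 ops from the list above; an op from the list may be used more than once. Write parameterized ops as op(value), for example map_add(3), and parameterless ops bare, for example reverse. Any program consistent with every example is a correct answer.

filter_even | unique | map_mul(9) | min

Check, running the answer program on each example:
  [25, -42, 45, -49, -25] -> [-42] -> [-42] -> [-378] -> -378
  [-2, 2, 5, 15, -45, -9, -12, -3, 3, 7] -> [-2, 2, -12] -> [-2, 2, -12] -> [-18, 18, -108] -> -108
  [-20, 16, -5, 30, -18, -29, 49, -50] -> [-20, 16, 30, -18, -50] -> [-20, 16, 30, -18, -50] -> [-180, 144, 270, -162, -450] -> -450
  [-31, -46, 33, -29, -46, 8, -6, -41, -38] -> [-46, -46, 8, -6, -38] -> [-46, 8, -6, -38] -> [-414, 72, -54, -342] -> -414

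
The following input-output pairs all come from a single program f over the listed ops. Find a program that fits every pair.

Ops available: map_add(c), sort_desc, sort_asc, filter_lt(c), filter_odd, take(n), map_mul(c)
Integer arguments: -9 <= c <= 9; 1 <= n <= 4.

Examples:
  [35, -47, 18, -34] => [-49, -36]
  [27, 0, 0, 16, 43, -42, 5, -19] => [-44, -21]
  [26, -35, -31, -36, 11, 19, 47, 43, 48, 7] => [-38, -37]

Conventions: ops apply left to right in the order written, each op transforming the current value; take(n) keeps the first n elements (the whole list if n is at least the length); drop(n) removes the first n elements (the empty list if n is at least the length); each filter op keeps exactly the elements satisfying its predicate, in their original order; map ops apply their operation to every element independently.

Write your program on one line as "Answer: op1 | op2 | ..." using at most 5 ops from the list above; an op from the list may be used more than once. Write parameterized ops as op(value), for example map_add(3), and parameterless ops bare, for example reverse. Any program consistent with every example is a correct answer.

sort_desc | map_add(7) | sort_asc | take(2) | map_add(-9)

Check, running the answer program on each example:
  [35, -47, 18, -34] -> [35, 18, -34, -47] -> [42, 25, -27, -40] -> [-40, -27, 25, 42] -> [-40, -27] -> [-49, -36]
  [27, 0, 0, 16, 43, -42, 5, -19] -> [43, 27, 16, 5, 0, 0, -19, -42] -> [50, 34, 23, 12, 7, 7, -12, -35] -> [-35, -12, 7, 7, 12, 23, 34, 50] -> [-35, -12] -> [-44, -21]
  [26, -35, -31, -36, 11, 19, 47, 43, 48, 7] -> [48, 47, 43, 26, 19, 11, 7, -31, -35, -36] -> [55, 54, 50, 33, 26, 18, 14, -24, -28, -29] -> [-29, -28, -24, 14, 18, 26, 33, 50, 54, 55] -> [-29, -28] -> [-38, -37]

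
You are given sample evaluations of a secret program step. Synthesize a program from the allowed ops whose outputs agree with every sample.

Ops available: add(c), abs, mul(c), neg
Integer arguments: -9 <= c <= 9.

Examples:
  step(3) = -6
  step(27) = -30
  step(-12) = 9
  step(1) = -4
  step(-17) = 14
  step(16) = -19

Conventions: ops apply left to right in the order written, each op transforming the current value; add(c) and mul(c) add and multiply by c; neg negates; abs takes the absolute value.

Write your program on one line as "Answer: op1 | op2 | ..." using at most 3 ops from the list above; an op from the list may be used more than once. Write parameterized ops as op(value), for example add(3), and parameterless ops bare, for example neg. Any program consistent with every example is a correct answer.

neg | add(-3)

Check, running the answer program on each example:
  3 -> -3 -> -6
  27 -> -27 -> -30
  -12 -> 12 -> 9
  1 -> -1 -> -4
  -17 -> 17 -> 14
  16 -> -16 -> -19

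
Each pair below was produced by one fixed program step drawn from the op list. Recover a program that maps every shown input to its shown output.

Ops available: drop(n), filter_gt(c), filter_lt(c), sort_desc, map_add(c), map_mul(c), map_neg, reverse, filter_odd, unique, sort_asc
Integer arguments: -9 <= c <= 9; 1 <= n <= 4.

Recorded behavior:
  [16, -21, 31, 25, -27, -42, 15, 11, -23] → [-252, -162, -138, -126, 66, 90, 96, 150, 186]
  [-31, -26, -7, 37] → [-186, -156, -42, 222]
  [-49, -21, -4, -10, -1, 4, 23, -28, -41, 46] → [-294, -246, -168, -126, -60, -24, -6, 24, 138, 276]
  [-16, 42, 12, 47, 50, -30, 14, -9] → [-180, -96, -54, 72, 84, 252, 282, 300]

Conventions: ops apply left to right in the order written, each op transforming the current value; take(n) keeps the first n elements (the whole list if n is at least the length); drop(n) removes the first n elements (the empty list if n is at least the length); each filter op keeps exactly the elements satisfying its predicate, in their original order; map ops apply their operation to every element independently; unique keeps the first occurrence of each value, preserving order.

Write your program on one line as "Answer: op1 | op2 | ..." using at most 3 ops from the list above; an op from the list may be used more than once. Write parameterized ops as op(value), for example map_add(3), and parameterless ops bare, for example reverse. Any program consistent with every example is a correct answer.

map_mul(6) | sort_asc

Check, running the answer program on each example:
  [16, -21, 31, 25, -27, -42, 15, 11, -23] -> [96, -126, 186, 150, -162, -252, 90, 66, -138] -> [-252, -162, -138, -126, 66, 90, 96, 150, 186]
  [-31, -26, -7, 37] -> [-186, -156, -42, 222] -> [-186, -156, -42, 222]
  [-49, -21, -4, -10, -1, 4, 23, -28, -41, 46] -> [-294, -126, -24, -60, -6, 24, 138, -168, -246, 276] -> [-294, -246, -168, -126, -60, -24, -6, 24, 138, 276]
  [-16, 42, 12, 47, 50, -30, 14, -9] -> [-96, 252, 72, 282, 300, -180, 84, -54] -> [-180, -96, -54, 72, 84, 252, 282, 300]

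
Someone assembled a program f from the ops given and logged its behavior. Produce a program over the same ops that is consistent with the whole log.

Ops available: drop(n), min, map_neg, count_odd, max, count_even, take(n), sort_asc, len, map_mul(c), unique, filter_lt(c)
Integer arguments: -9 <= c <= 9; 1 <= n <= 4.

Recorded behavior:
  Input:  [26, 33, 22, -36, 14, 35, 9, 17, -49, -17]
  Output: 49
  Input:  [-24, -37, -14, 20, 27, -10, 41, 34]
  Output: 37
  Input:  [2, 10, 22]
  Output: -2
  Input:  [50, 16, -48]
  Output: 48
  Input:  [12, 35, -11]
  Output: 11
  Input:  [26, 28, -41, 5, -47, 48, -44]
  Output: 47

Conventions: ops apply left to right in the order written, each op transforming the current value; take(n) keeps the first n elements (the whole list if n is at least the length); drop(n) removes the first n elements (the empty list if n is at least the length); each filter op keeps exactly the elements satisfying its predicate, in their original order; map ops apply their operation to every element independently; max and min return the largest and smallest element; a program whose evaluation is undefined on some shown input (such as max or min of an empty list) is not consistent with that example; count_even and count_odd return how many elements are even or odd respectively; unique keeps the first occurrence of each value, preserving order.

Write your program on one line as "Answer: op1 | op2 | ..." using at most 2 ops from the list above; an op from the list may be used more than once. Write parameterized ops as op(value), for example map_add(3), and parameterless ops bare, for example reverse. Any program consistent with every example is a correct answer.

map_neg | max

Check, running the answer program on each example:
  [26, 33, 22, -36, 14, 35, 9, 17, -49, -17] -> [-26, -33, -22, 36, -14, -35, -9, -17, 49, 17] -> 49
  [-24, -37, -14, 20, 27, -10, 41, 34] -> [24, 37, 14, -20, -27, 10, -41, -34] -> 37
  [2, 10, 22] -> [-2, -10, -22] -> -2
  [50, 16, -48] -> [-50, -16, 48] -> 48
  [12, 35, -11] -> [-12, -35, 11] -> 11
  [26, 28, -41, 5, -47, 48, -44] -> [-26, -28, 41, -5, 47, -48, 44] -> 47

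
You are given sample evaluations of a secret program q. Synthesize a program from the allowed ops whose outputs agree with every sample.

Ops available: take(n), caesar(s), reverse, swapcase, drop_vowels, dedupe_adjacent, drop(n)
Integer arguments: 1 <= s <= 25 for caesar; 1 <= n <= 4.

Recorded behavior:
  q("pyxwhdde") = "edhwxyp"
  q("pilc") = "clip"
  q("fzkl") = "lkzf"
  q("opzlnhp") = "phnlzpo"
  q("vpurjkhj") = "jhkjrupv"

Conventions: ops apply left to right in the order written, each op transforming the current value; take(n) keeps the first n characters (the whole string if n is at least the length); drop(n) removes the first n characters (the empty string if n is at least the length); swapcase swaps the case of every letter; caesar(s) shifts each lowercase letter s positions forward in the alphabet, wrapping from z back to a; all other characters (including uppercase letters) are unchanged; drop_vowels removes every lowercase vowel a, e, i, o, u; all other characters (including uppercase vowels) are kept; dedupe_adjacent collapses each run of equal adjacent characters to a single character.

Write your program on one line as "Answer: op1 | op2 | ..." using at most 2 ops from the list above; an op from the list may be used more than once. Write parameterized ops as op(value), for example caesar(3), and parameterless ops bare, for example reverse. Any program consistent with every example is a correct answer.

reverse | dedupe_adjacent

Check, running the answer program on each example:
  "pyxwhdde" -> "eddhwxyp" -> "edhwxyp"
  "pilc" -> "clip" -> "clip"
  "fzkl" -> "lkzf" -> "lkzf"
  "opzlnhp" -> "phnlzpo" -> "phnlzpo"
  "vpurjkhj" -> "jhkjrupv" -> "jhkjrupv"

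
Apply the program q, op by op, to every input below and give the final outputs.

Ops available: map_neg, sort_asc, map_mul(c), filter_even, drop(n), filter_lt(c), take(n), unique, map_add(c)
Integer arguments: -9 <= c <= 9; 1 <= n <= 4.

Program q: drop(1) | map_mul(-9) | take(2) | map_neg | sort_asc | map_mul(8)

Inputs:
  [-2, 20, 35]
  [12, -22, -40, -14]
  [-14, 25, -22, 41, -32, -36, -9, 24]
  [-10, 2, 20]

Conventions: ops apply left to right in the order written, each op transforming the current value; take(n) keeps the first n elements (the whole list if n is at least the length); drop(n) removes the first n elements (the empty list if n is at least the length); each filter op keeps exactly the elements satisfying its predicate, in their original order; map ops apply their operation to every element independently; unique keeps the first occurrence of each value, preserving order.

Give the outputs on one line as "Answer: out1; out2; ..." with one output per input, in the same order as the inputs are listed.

[1440, 2520]; [-2880, -1584]; [-1584, 1800]; [144, 1440]

Execution, op by op:
  [-2, 20, 35] -> [20, 35] -> [-180, -315] -> [-180, -315] -> [180, 315] -> [180, 315] -> [1440, 2520]
  [12, -22, -40, -14] -> [-22, -40, -14] -> [198, 360, 126] -> [198, 360] -> [-198, -360] -> [-360, -198] -> [-2880, -1584]
  [-14, 25, -22, 41, -32, -36, -9, 24] -> [25, -22, 41, -32, -36, -9, 24] -> [-225, 198, -369, 288, 324, 81, -216] -> [-225, 198] -> [225, -198] -> [-198, 225] -> [-1584, 1800]
  [-10, 2, 20] -> [2, 20] -> [-18, -180] -> [-18, -180] -> [18, 180] -> [18, 180] -> [144, 1440]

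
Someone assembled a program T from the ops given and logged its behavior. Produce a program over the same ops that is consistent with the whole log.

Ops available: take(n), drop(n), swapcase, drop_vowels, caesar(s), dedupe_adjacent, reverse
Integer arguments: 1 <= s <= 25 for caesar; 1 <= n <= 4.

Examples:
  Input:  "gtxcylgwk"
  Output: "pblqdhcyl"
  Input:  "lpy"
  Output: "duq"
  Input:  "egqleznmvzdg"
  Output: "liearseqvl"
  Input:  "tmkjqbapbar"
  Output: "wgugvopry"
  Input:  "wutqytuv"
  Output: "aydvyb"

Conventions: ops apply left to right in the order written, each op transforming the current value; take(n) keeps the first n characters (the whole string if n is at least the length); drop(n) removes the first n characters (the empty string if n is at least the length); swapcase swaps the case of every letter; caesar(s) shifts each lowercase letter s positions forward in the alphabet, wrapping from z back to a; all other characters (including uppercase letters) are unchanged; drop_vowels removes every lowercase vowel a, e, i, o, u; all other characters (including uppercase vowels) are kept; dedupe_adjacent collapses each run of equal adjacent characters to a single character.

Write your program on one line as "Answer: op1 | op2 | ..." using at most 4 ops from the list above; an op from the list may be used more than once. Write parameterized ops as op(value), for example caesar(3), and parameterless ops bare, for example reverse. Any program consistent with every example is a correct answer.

drop_vowels | reverse | caesar(5)

Check, running the answer program on each example:
  "gtxcylgwk" -> "gtxcylgwk" -> "kwglycxtg" -> "pblqdhcyl"
  "lpy" -> "lpy" -> "ypl" -> "duq"
  "egqleznmvzdg" -> "gqlznmvzdg" -> "gdzvmnzlqg" -> "liearseqvl"
  "tmkjqbapbar" -> "tmkjqbpbr" -> "rbpbqjkmt" -> "wgugvopry"
  "wutqytuv" -> "wtqytv" -> "vtyqtw" -> "aydvyb"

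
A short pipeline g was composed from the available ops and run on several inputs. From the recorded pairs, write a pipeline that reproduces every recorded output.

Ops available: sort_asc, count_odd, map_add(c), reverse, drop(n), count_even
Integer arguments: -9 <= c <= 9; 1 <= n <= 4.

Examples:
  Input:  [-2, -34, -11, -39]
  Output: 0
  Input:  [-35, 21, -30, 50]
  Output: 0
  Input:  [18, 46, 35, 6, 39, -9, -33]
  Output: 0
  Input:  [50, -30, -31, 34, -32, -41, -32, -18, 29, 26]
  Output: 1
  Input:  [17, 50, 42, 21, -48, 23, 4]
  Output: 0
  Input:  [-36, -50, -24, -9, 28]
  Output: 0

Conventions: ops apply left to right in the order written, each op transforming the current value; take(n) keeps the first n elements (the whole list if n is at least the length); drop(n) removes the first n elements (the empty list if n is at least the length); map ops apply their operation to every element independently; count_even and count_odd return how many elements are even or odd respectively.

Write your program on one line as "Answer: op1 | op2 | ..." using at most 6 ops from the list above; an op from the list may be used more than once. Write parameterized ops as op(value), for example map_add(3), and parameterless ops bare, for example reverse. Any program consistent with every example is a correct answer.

drop(4) | drop(3) | map_add(-6) | drop(1) | count_odd

Check, running the answer program on each example:
  [-2, -34, -11, -39] -> [] -> [] -> [] -> [] -> 0
  [-35, 21, -30, 50] -> [] -> [] -> [] -> [] -> 0
  [18, 46, 35, 6, 39, -9, -33] -> [39, -9, -33] -> [] -> [] -> [] -> 0
  [50, -30, -31, 34, -32, -41, -32, -18, 29, 26] -> [-32, -41, -32, -18, 29, 26] -> [-18, 29, 26] -> [-24, 23, 20] -> [23, 20] -> 1
  [17, 50, 42, 21, -48, 23, 4] -> [-48, 23, 4] -> [] -> [] -> [] -> 0
  [-36, -50, -24, -9, 28] -> [28] -> [] -> [] -> [] -> 0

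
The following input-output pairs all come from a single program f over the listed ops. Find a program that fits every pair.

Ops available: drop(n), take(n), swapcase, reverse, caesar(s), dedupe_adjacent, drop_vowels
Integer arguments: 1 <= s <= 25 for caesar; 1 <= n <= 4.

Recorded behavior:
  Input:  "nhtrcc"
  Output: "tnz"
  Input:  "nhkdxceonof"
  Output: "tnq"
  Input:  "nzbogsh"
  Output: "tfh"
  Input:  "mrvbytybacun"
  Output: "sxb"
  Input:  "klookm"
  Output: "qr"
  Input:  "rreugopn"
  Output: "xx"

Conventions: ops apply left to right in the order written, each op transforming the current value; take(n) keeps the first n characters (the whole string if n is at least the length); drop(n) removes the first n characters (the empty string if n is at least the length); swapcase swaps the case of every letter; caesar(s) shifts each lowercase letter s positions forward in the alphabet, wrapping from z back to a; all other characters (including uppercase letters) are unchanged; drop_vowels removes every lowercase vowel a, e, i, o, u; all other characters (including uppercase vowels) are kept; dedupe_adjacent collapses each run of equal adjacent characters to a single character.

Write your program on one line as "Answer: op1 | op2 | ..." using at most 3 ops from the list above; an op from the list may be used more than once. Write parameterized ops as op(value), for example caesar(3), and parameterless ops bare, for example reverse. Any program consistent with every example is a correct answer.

take(3) | drop_vowels | caesar(6)

Check, running the answer program on each example:
  "nhtrcc" -> "nht" -> "nht" -> "tnz"
  "nhkdxceonof" -> "nhk" -> "nhk" -> "tnq"
  "nzbogsh" -> "nzb" -> "nzb" -> "tfh"
  "mrvbytybacun" -> "mrv" -> "mrv" -> "sxb"
  "klookm" -> "klo" -> "kl" -> "qr"
  "rreugopn" -> "rre" -> "rr" -> "xx"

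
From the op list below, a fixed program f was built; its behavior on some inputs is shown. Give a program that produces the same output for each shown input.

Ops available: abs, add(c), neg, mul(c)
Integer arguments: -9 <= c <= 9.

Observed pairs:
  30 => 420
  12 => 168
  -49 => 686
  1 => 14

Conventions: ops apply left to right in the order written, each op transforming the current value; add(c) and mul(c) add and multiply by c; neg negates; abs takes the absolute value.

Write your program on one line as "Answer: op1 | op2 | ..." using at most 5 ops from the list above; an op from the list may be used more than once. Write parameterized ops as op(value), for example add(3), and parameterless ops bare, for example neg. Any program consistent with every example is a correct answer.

neg | mul(7) | abs | mul(2)

Check, running the answer program on each example:
  30 -> -30 -> -210 -> 210 -> 420
  12 -> -12 -> -84 -> 84 -> 168
  -49 -> 49 -> 343 -> 343 -> 686
  1 -> -1 -> -7 -> 7 -> 14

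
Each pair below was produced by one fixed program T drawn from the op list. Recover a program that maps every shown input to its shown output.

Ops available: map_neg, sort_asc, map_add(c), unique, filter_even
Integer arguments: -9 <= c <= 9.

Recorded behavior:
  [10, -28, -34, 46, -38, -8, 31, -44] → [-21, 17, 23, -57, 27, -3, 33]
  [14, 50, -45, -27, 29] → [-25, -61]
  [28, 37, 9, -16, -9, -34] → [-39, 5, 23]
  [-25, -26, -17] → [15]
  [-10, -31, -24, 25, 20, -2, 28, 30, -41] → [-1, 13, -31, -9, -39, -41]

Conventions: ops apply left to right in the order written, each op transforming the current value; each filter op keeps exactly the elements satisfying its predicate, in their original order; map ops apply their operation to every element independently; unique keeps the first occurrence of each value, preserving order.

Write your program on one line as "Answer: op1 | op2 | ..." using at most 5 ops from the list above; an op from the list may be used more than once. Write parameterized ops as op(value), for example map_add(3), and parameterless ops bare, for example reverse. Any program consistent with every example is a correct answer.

map_add(-2) | map_add(4) | map_neg | filter_even | map_add(-9)

Check, running the answer program on each example:
  [10, -28, -34, 46, -38, -8, 31, -44] -> [8, -30, -36, 44, -40, -10, 29, -46] -> [12, -26, -32, 48, -36, -6, 33, -42] -> [-12, 26, 32, -48, 36, 6, -33, 42] -> [-12, 26, 32, -48, 36, 6, 42] -> [-21, 17, 23, -57, 27, -3, 33]
  [14, 50, -45, -27, 29] -> [12, 48, -47, -29, 27] -> [16, 52, -43, -25, 31] -> [-16, -52, 43, 25, -31] -> [-16, -52] -> [-25, -61]
  [28, 37, 9, -16, -9, -34] -> [26, 35, 7, -18, -11, -36] -> [30, 39, 11, -14, -7, -32] -> [-30, -39, -11, 14, 7, 32] -> [-30, 14, 32] -> [-39, 5, 23]
  [-25, -26, -17] -> [-27, -28, -19] -> [-23, -24, -15] -> [23, 24, 15] -> [24] -> [15]
  [-10, -31, -24, 25, 20, -2, 28, 30, -41] -> [-12, -33, -26, 23, 18, -4, 26, 28, -43] -> [-8, -29, -22, 27, 22, 0, 30, 32, -39] -> [8, 29, 22, -27, -22, 0, -30, -32, 39] -> [8, 22, -22, 0, -30, -32] -> [-1, 13, -31, -9, -39, -41]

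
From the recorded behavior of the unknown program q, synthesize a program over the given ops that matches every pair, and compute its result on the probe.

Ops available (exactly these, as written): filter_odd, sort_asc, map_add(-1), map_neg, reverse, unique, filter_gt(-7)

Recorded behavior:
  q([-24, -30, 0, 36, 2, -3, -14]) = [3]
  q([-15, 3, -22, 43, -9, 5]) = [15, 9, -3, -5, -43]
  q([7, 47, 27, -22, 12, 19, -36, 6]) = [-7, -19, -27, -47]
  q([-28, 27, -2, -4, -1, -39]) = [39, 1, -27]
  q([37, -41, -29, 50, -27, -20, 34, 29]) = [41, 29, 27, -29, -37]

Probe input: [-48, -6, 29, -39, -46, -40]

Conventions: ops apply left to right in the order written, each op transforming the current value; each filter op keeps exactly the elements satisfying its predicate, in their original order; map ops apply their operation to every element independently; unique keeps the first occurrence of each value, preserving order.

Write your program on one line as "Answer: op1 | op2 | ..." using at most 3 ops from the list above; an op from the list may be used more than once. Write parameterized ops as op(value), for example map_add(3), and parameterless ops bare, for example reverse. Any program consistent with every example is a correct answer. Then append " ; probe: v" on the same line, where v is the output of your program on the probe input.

filter_odd | sort_asc | map_neg ; probe: [39, -29]

Check, running the answer program on each example:
  [-24, -30, 0, 36, 2, -3, -14] -> [-3] -> [-3] -> [3]
  [-15, 3, -22, 43, -9, 5] -> [-15, 3, 43, -9, 5] -> [-15, -9, 3, 5, 43] -> [15, 9, -3, -5, -43]
  [7, 47, 27, -22, 12, 19, -36, 6] -> [7, 47, 27, 19] -> [7, 19, 27, 47] -> [-7, -19, -27, -47]
  [-28, 27, -2, -4, -1, -39] -> [27, -1, -39] -> [-39, -1, 27] -> [39, 1, -27]
  [37, -41, -29, 50, -27, -20, 34, 29] -> [37, -41, -29, -27, 29] -> [-41, -29, -27, 29, 37] -> [41, 29, 27, -29, -37]
  probe: [-48, -6, 29, -39, -46, -40] -> [29, -39] -> [-39, 29] -> [39, -29]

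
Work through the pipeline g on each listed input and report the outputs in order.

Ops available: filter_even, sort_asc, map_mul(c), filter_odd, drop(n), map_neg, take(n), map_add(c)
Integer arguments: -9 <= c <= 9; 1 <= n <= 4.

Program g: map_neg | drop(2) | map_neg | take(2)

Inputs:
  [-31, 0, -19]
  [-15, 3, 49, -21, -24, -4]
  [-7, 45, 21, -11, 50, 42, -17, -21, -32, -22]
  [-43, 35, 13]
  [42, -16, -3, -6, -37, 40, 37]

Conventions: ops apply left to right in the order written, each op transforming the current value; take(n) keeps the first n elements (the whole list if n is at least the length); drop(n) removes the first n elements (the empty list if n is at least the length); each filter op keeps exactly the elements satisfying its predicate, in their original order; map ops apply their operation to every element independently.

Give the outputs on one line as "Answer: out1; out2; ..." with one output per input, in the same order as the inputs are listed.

[-19]; [49, -21]; [21, -11]; [13]; [-3, -6]

Execution, op by op:
  [-31, 0, -19] -> [31, 0, 19] -> [19] -> [-19] -> [-19]
  [-15, 3, 49, -21, -24, -4] -> [15, -3, -49, 21, 24, 4] -> [-49, 21, 24, 4] -> [49, -21, -24, -4] -> [49, -21]
  [-7, 45, 21, -11, 50, 42, -17, -21, -32, -22] -> [7, -45, -21, 11, -50, -42, 17, 21, 32, 22] -> [-21, 11, -50, -42, 17, 21, 32, 22] -> [21, -11, 50, 42, -17, -21, -32, -22] -> [21, -11]
  [-43, 35, 13] -> [43, -35, -13] -> [-13] -> [13] -> [13]
  [42, -16, -3, -6, -37, 40, 37] -> [-42, 16, 3, 6, 37, -40, -37] -> [3, 6, 37, -40, -37] -> [-3, -6, -37, 40, 37] -> [-3, -6]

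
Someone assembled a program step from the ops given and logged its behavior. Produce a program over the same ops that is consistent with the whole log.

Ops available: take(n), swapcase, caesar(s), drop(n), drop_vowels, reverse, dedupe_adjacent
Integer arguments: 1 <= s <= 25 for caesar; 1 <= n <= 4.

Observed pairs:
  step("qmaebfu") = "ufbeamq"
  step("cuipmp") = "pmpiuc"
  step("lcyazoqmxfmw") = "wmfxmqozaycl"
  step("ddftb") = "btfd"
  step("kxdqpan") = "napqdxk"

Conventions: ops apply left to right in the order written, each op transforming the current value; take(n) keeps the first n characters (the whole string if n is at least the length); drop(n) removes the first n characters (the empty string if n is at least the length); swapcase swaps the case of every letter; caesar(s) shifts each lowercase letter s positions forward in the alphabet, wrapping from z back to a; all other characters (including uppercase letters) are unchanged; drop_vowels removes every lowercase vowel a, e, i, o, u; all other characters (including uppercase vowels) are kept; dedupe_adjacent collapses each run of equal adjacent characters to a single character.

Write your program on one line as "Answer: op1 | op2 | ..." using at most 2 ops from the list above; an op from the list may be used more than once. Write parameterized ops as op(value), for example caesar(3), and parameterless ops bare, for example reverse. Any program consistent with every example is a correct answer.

reverse | dedupe_adjacent

Check, running the answer program on each example:
  "qmaebfu" -> "ufbeamq" -> "ufbeamq"
  "cuipmp" -> "pmpiuc" -> "pmpiuc"
  "lcyazoqmxfmw" -> "wmfxmqozaycl" -> "wmfxmqozaycl"
  "ddftb" -> "btfdd" -> "btfd"
  "kxdqpan" -> "napqdxk" -> "napqdxk"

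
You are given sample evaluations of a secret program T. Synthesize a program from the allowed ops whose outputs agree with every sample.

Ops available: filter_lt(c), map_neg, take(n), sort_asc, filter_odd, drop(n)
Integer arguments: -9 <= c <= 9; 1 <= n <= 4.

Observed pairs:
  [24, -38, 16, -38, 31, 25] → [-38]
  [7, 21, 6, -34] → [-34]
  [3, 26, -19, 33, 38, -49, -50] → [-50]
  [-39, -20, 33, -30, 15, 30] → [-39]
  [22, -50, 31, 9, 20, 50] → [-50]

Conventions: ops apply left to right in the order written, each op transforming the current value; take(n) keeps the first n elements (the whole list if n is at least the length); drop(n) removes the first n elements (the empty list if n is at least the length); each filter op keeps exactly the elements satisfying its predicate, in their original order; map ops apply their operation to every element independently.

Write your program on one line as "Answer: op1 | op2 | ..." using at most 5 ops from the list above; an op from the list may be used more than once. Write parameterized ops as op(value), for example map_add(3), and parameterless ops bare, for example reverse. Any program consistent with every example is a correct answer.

sort_asc | take(4) | filter_lt(4) | take(1)

Check, running the answer program on each example:
  [24, -38, 16, -38, 31, 25] -> [-38, -38, 16, 24, 25, 31] -> [-38, -38, 16, 24] -> [-38, -38] -> [-38]
  [7, 21, 6, -34] -> [-34, 6, 7, 21] -> [-34, 6, 7, 21] -> [-34] -> [-34]
  [3, 26, -19, 33, 38, -49, -50] -> [-50, -49, -19, 3, 26, 33, 38] -> [-50, -49, -19, 3] -> [-50, -49, -19, 3] -> [-50]
  [-39, -20, 33, -30, 15, 30] -> [-39, -30, -20, 15, 30, 33] -> [-39, -30, -20, 15] -> [-39, -30, -20] -> [-39]
  [22, -50, 31, 9, 20, 50] -> [-50, 9, 20, 22, 31, 50] -> [-50, 9, 20, 22] -> [-50] -> [-50]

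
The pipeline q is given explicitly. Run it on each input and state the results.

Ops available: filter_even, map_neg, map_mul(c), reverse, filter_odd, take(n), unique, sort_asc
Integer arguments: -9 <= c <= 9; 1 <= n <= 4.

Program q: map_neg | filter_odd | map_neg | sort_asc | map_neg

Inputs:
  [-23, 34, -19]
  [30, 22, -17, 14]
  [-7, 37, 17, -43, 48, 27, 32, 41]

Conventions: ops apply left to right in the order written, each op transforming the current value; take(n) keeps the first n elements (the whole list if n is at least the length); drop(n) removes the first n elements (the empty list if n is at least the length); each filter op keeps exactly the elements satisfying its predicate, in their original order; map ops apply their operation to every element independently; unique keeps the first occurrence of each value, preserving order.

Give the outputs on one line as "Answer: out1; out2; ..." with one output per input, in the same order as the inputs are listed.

[23, 19]; [17]; [43, 7, -17, -27, -37, -41]

Execution, op by op:
  [-23, 34, -19] -> [23, -34, 19] -> [23, 19] -> [-23, -19] -> [-23, -19] -> [23, 19]
  [30, 22, -17, 14] -> [-30, -22, 17, -14] -> [17] -> [-17] -> [-17] -> [17]
  [-7, 37, 17, -43, 48, 27, 32, 41] -> [7, -37, -17, 43, -48, -27, -32, -41] -> [7, -37, -17, 43, -27, -41] -> [-7, 37, 17, -43, 27, 41] -> [-43, -7, 17, 27, 37, 41] -> [43, 7, -17, -27, -37, -41]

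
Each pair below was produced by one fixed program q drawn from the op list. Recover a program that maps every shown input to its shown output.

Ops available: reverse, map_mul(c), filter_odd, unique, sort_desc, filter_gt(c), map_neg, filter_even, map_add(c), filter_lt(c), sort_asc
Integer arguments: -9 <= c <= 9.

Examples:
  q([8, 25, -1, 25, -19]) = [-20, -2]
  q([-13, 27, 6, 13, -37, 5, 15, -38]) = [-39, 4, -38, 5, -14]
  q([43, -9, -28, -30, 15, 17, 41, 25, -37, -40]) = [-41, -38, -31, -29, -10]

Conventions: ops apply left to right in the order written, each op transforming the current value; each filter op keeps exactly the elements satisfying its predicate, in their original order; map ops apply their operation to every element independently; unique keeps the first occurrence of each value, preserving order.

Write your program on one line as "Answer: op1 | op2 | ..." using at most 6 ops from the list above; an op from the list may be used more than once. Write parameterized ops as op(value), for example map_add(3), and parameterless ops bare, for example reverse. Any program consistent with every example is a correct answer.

map_add(-1) | map_neg | reverse | map_neg | filter_lt(6)

Check, running the answer program on each example:
  [8, 25, -1, 25, -19] -> [7, 24, -2, 24, -20] -> [-7, -24, 2, -24, 20] -> [20, -24, 2, -24, -7] -> [-20, 24, -2, 24, 7] -> [-20, -2]
  [-13, 27, 6, 13, -37, 5, 15, -38] -> [-14, 26, 5, 12, -38, 4, 14, -39] -> [14, -26, -5, -12, 38, -4, -14, 39] -> [39, -14, -4, 38, -12, -5, -26, 14] -> [-39, 14, 4, -38, 12, 5, 26, -14] -> [-39, 4, -38, 5, -14]
  [43, -9, -28, -30, 15, 17, 41, 25, -37, -40] -> [42, -10, -29, -31, 14, 16, 40, 24, -38, -41] -> [-42, 10, 29, 31, -14, -16, -40, -24, 38, 41] -> [41, 38, -24, -40, -16, -14, 31, 29, 10, -42] -> [-41, -38, 24, 40, 16, 14, -31, -29, -10, 42] -> [-41, -38, -31, -29, -10]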